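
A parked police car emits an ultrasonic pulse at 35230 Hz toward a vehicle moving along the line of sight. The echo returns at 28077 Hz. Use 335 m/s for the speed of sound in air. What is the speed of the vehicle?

Double Doppler shift off a moving reflector: f₂ = f₀ · (v + u)/(v − u) (u > 0 toward emitter).
Rearranging, u = v · (f₂ − f₀)/(f₂ + f₀) = 335 × -7153/63307 ≈ -38 m/s.
So the vehicle is moving at 38 m/s away from the emitter.

38 m/s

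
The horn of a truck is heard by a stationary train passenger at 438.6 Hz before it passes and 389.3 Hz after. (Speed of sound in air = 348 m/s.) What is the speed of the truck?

20.7 m/s

f₁/f₂ = (v + v_s)/(v − v_s), so v_s = v · (f₁ − f₂)/(f₁ + f₂).
v_s = 348 × (438.6 − 389.3)/(438.6 + 389.3) = 348 × 49.3/827.9 ≈ 20.7 m/s.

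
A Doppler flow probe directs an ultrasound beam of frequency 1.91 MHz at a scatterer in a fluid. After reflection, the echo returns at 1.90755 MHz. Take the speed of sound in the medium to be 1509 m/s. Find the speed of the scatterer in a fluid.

0.97 m/s

Double Doppler shift off a moving reflector: f₂ = f₀ · (v + u)/(v − u) (u > 0 toward emitter).
Rearranging, u = v · (f₂ − f₀)/(f₂ + f₀) = 1509 × -0.00245/3.81755 ≈ -0.97 m/s.
So the scatterer in a fluid is moving at 0.97 m/s away from the emitter.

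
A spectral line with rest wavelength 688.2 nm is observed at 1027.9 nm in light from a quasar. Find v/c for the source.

0.381c

λ'/λ₀ = 1.4936 > 1 (redshift), so the source is receding.
λ'/λ₀ = √((1 + β)/(1 − β)) for a receding source ⇒ β = (r² − 1)/(r² + 1) with r = λ'/λ₀.
β = (2.2309 − 1)/(2.2309 + 1) ≈ 0.381.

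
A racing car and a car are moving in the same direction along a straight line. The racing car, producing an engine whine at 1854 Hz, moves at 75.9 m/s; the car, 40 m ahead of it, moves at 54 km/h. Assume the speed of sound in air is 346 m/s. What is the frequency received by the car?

54 km/h = 15 m/s.
The car is ahead, so the racing car is moving toward it while the car is moving away from the racing car.
Both move, so f' = f · (v − v_o)/(v − v_s).
f' = 1854 × (346 − 15)/(346 − 75.9) = 1854 × 331/270.1 ≈ 2272 Hz.

2272 Hz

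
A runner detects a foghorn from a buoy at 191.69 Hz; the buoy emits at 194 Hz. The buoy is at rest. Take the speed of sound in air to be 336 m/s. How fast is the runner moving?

f' < f, so the runner is receding.
f' = f · (v − v_o)/v ⇒ v_o = v · |f'/f − 1|.
v_o = 336 × |191.69/194 − 1| = 336 × 0.01191 ≈ 4.0 m/s.

4.0 m/s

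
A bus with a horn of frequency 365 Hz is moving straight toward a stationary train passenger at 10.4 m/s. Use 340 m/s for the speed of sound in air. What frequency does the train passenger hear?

377 Hz

Moving source, stationary observer: f' = f · v/(v − v_s) since the source is approaching.
f' = 365 × 340/(340 − 10.4) = 365 × 340/329.6 ≈ 377 Hz.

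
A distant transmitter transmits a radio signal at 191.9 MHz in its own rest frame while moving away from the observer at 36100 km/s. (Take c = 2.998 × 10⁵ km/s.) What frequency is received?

β = v/c = 36100/299800 = 0.1204.
Relativistic Doppler for frequency: f' = f₀ · √((1 − β)/(1 + β)).
f' = 191.9 × √(0.8796/1.1204) = 191.9 × 0.88603 ≈ 170.0 MHz.

170.0 MHz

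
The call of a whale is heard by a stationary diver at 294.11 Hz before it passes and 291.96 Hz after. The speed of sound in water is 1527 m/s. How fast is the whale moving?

5.6 m/s

f₁/f₂ = (v + v_s)/(v − v_s), so v_s = v · (f₁ − f₂)/(f₁ + f₂).
v_s = 1527 × (294.11 − 291.96)/(294.11 + 291.96) = 1527 × 2.15/586.07 ≈ 5.6 m/s.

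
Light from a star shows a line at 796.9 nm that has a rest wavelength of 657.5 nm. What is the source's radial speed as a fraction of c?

λ'/λ₀ = 1.2120 > 1 (redshift), so the source is receding.
λ'/λ₀ = √((1 + β)/(1 − β)) for a receding source ⇒ β = (r² − 1)/(r² + 1) with r = λ'/λ₀.
β = (1.4690 − 1)/(1.4690 + 1) ≈ 0.190.

0.190c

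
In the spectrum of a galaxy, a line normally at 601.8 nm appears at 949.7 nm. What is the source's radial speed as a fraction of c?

0.427

λ'/λ₀ = 1.5781 > 1 (redshift), so the source is receding.
λ'/λ₀ = √((1 + β)/(1 − β)) for a receding source ⇒ β = (r² − 1)/(r² + 1) with r = λ'/λ₀.
β = (2.4904 − 1)/(2.4904 + 1) ≈ 0.427.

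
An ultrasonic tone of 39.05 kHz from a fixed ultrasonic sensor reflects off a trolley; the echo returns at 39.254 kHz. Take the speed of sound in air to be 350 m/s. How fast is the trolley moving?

0.91 m/s

Double Doppler shift off a moving reflector: f₂ = f₀ · (v + u)/(v − u) (u > 0 toward emitter).
Rearranging, u = v · (f₂ − f₀)/(f₂ + f₀) = 350 × 0.204/78.304 ≈ 0.91 m/s.
So the trolley is moving at 0.91 m/s toward the emitter.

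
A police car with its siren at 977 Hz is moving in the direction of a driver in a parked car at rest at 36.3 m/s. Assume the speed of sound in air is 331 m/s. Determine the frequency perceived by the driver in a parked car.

1097 Hz

Only the source moves, toward the listener, so f' = f · v/(v − v_s).
f' = 977 × 331/(331 − 36.3) = 977 × 331/294.7 ≈ 1097 Hz.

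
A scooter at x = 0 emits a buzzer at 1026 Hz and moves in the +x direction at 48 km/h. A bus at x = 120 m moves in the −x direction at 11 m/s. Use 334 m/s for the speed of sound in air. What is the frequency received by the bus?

48 km/h = 13.33 m/s.
The observer lies on the +x side, so the source is heading toward the observer and the observer is heading toward the source.
General Doppler shift: f' = f · (v + v_o)/(v − v_s).
f' = 1026 × (334 + 11)/(334 − 13.33) = 1026 × 345/320.67 ≈ 1104 Hz.

1104 Hz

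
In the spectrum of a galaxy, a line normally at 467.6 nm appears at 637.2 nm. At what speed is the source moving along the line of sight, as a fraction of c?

0.300

λ'/λ₀ = 1.3627 > 1 (redshift), so the source is receding.
λ'/λ₀ = √((1 + β)/(1 − β)) for a receding source ⇒ β = (r² − 1)/(r² + 1) with r = λ'/λ₀.
β = (1.8570 − 1)/(1.8570 + 1) ≈ 0.300.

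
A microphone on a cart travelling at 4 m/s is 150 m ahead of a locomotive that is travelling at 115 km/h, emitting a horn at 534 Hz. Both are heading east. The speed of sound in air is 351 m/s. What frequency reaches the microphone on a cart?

581 Hz

115 km/h = 31.94 m/s.
The microphone on a cart is ahead, so the locomotive is moving toward it while the microphone on a cart is moving away from the locomotive.
Both move, so f' = f · (v − v_o)/(v − v_s).
f' = 534 × (351 − 4)/(351 − 31.94) = 534 × 347/319.06 ≈ 581 Hz.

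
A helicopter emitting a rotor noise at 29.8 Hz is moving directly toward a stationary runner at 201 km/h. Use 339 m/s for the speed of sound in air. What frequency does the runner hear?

35.7 Hz

201 km/h = 55.83 m/s.
With the source moving toward a stationary observer, f' = f · v/(v − v_s).
f' = 29.8 × 339/(339 − 55.83) = 29.8 × 339/283.2 ≈ 35.7 Hz.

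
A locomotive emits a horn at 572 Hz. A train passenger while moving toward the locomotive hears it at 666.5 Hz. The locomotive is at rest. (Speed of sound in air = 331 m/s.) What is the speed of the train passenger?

f' = f · (v + v_o)/v ⇒ v_o = v · |f'/f − 1|.
v_o = 331 × |666.5/572 − 1| = 331 × 0.1652 ≈ 55 m/s.

55 m/s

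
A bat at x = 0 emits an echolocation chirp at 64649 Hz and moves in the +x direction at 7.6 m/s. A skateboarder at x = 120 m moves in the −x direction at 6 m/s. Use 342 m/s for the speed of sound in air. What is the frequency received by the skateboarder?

67278 Hz

The observer lies on the +x side, so the source is heading toward the observer and the observer is heading toward the source.
With source approaching and observer approaching, f' = f · (v + v_o)/(v − v_s).
f' = 64649 × (342 + 6)/(342 − 7.6) = 64649 × 348/334.4 ≈ 67278 Hz.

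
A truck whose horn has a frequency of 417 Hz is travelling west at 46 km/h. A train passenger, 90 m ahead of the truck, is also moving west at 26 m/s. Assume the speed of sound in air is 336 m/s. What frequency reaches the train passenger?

46 km/h = 12.78 m/s.
The train passenger is ahead, so the truck is moving toward it while the train passenger is moving away from the truck.
Both move, so f' = f · (v − v_o)/(v − v_s).
f' = 417 × (336 − 26)/(336 − 12.78) = 417 × 310/323.22 ≈ 400 Hz.

400 Hz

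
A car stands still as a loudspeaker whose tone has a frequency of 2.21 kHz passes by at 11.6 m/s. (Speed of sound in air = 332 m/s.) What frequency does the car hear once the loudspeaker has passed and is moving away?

2.14 kHz

Receding: f₂ = f · v/(v + v_s) = 2.21 × 332/343.6 ≈ 2.14 kHz.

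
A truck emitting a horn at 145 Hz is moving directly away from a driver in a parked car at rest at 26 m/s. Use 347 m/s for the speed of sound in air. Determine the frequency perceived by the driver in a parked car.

135 Hz

Only the source moves, away from the listener, so f' = f · v/(v + v_s).
f' = 145 × 347/(347 + 26) = 145 × 347/373 ≈ 135 Hz.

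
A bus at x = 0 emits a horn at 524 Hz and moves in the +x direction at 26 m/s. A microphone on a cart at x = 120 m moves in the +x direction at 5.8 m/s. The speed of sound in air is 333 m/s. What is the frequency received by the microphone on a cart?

The observer lies on the +x side, so the source is heading toward the observer and the observer is heading away from the source.
General Doppler shift: f' = f · (v − v_o)/(v − v_s).
f' = 524 × (333 − 5.8)/(333 − 26) = 524 × 327.2/307 ≈ 558 Hz.

558 Hz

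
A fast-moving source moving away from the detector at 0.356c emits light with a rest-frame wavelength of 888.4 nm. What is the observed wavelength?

1289.1 nm

Relativistic Doppler for wavelength: λ' = λ₀ · √((1 + β)/(1 − β)).
λ' = 888.4 × √(1.3560/0.6440) = 888.4 × 1.45107 ≈ 1289.1 nm.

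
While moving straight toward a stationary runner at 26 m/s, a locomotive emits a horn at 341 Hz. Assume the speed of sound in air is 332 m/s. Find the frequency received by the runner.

370 Hz

With the source moving toward a stationary observer, f' = f · v/(v − v_s).
f' = 341 × 332/(332 − 26) = 341 × 332/306 ≈ 370 Hz.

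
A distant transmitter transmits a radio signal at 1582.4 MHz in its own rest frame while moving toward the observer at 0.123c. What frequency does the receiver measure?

1790.6 MHz

Relativistic Doppler for frequency: f' = f₀ · √((1 + β)/(1 − β)).
f' = 1582.4 × √(1.1230/0.8770) = 1582.4 × 1.13159 ≈ 1790.6 MHz.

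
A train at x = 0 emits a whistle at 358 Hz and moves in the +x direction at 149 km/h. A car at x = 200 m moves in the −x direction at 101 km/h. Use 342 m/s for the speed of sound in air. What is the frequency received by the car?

441 Hz

149 km/h = 41.39 m/s; 101 km/h = 28.06 m/s.
The observer lies on the +x side, so the source is heading toward the observer and the observer is heading toward the source.
General Doppler shift: f' = f · (v + v_o)/(v − v_s).
f' = 358 × (342 + 28.06)/(342 − 41.39) = 358 × 370.06/300.61 ≈ 441 Hz.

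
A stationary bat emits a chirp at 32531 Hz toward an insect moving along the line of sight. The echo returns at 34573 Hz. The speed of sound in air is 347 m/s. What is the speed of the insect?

10.6 m/s

Double Doppler shift off a moving reflector: f₂ = f₀ · (v + u)/(v − u) (u > 0 toward emitter).
Rearranging, u = v · (f₂ − f₀)/(f₂ + f₀) = 347 × 2042/67104 ≈ 10.6 m/s.
So the insect is moving at 10.6 m/s toward the emitter.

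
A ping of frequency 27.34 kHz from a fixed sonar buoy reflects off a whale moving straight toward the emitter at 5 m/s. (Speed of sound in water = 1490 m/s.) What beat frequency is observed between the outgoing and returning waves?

184 Hz

The whale first receives the wave as a moving observer: f₁ = f₀ · (v + u)/v = 27.34 × (1490 + 5)/1490 ≈ 27.4317 kHz.
The reflection then acts as a moving source: f₂ = f₁ · v/(v − u) ≈ 27.5241 kHz.
Equivalently f₂ = f₀ · (v + u)/(v − u).
Beat frequency (with f₀ = 27340 Hz): |f₂ − f₀| = 2u·f₀/(v − u) = 2 × 5 × 27340/1485 ≈ 184 Hz.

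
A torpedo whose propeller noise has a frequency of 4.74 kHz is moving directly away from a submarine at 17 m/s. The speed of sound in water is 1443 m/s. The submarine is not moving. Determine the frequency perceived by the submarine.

Only the source moves, away from the listener, so f' = f · v/(v + v_s).
f' = 4.74 × 1443/(1443 + 17) = 4.74 × 1443/1460 ≈ 4.68 kHz.

4.68 kHz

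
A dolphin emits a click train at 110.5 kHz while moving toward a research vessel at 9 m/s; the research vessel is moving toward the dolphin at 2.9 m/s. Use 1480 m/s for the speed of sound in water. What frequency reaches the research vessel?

With source approaching and observer approaching, f' = f · (v + v_o)/(v − v_s).
f' = 110.5 × (1480 + 2.9)/(1480 − 9) = 110.5 × 1482.9/1471 ≈ 111.4 kHz.

111.4 kHz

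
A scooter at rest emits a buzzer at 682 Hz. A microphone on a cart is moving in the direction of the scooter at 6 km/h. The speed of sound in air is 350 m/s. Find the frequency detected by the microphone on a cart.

685 Hz

6 km/h = 1.667 m/s.
Only the observer moves, toward the source, so f' = f · (v + v_o)/v.
f' = 682 × (350 + 1.667)/350 = 682 × 351.67/350 ≈ 685 Hz.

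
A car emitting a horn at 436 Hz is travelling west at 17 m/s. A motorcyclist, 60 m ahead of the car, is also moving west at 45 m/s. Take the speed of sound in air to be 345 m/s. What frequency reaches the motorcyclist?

The motorcyclist is ahead, so the car is moving toward it while the motorcyclist is moving away from the car.
General Doppler shift: f' = f · (v − v_o)/(v − v_s).
f' = 436 × (345 − 45)/(345 − 17) = 436 × 300/328 ≈ 399 Hz.

399 Hz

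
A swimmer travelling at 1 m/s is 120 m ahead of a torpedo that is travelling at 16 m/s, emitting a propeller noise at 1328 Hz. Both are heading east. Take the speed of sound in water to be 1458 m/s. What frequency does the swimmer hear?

The swimmer is ahead, so the torpedo is moving toward it while the swimmer is moving away from the torpedo.
With source approaching and observer receding, f' = f · (v − v_o)/(v − v_s).
f' = 1328 × (1458 − 1)/(1458 − 16) = 1328 × 1457/1442 ≈ 1342 Hz.

1342 Hz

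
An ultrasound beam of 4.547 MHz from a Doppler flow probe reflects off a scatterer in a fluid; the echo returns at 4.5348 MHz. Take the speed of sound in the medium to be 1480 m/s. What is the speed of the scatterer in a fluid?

Double Doppler shift off a moving reflector: f₂ = f₀ · (v + u)/(v − u) (u > 0 toward emitter).
Rearranging, u = v · (f₂ − f₀)/(f₂ + f₀) = 1480 × -0.0122/9.0818 ≈ -1.99 m/s.
So the scatterer in a fluid is moving at 1.99 m/s away from the emitter.

1.99 m/s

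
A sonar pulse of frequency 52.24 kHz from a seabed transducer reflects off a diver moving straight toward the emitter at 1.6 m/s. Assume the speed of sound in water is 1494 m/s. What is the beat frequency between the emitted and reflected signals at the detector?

The diver first receives the wave as a moving observer: f₁ = f₀ · (v + u)/v = 52.24 × (1494 + 1.6)/1494 ≈ 52.2959 kHz.
The reflection then acts as a moving source: f₂ = f₁ · v/(v − u) ≈ 52.3520 kHz.
Beat frequency (with f₀ = 52240 Hz): |f₂ − f₀| = 2u·f₀/(v − u) = 2 × 1.6 × 52240/1492.4 ≈ 112 Hz.

112 Hz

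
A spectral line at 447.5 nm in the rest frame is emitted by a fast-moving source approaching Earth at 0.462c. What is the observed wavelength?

Relativistic Doppler for wavelength: λ' = λ₀ · √((1 − β)/(1 + β)).
λ' = 447.5 × √(0.5380/1.4620) = 447.5 × 0.60662 ≈ 271.5 nm.

271.5 nm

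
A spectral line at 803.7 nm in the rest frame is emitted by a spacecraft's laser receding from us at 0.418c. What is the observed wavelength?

1254.5 nm

Relativistic Doppler for wavelength: λ' = λ₀ · √((1 + β)/(1 − β)).
λ' = 803.7 × √(1.4180/0.5820) = 803.7 × 1.56091 ≈ 1254.5 nm.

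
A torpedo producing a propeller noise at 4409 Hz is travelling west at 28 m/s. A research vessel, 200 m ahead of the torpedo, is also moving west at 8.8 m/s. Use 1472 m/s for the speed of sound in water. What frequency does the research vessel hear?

4468 Hz

The research vessel is ahead, so the torpedo is moving toward it while the research vessel is moving away from the torpedo.
With source approaching and observer receding, f' = f · (v − v_o)/(v − v_s).
f' = 4409 × (1472 − 8.8)/(1472 − 28) = 4409 × 1463.2/1444 ≈ 4468 Hz.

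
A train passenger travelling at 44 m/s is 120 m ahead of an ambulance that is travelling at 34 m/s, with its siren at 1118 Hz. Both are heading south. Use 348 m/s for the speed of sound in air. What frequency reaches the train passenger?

1082 Hz

The train passenger is ahead, so the ambulance is moving toward it while the train passenger is moving away from the ambulance.
With source approaching and observer receding, f' = f · (v − v_o)/(v − v_s).
f' = 1118 × (348 − 44)/(348 − 34) = 1118 × 304/314 ≈ 1082 Hz.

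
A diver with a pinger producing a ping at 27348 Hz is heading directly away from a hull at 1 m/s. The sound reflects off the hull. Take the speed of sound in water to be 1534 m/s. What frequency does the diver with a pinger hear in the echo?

27312 Hz

The hull receives the sound from a moving source: f₁ = f₀ · v/(v + v_e) = 27348 × 1534/1535 ≈ 27330 Hz.
On the return leg the diver with a pinger is a moving observer: f₂ = f₁ · (v − v_e)/v = 27330 × 1533/1534 ≈ 27312 Hz.
Equivalently f₂ = f₀ · (v − v_e)/(v + v_e).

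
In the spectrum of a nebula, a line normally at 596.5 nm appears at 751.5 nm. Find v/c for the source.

λ'/λ₀ = 1.2598 > 1 (redshift), so the source is receding.
λ'/λ₀ = √((1 + β)/(1 − β)) for a receding source ⇒ β = (r² − 1)/(r² + 1) with r = λ'/λ₀.
β = (1.5872 − 1)/(1.5872 + 1) ≈ 0.227.

0.227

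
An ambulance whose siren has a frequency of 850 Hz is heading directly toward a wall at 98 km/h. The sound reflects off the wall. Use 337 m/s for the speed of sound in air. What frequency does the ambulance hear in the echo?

999 Hz

98 km/h = 27.22 m/s.
The wall receives the sound from a moving source: f₁ = f₀ · v/(v − v_e) = 850 × 337/309.78 ≈ 925 Hz.
On the return leg the ambulance is a moving observer: f₂ = f₁ · (v + v_e)/v = 925 × 364.22/337 ≈ 999 Hz.
Equivalently f₂ = f₀ · (v + v_e)/(v − v_e).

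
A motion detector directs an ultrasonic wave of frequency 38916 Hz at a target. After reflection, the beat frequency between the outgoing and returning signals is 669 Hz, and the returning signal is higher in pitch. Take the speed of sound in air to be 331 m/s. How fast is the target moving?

2.82 m/s

Double Doppler shift off a moving reflector: f₂ = f₀ · (v + u)/(v − u) (u > 0 toward emitter).
Returning signal is higher, so f₂ = f₀ + Δf = 38916 + 669 = 39585 Hz.
Rearranging, u = v · (f₂ − f₀)/(f₂ + f₀) = 331 × 669/78501 ≈ 2.82 m/s.
So the target is moving at 2.82 m/s toward the emitter.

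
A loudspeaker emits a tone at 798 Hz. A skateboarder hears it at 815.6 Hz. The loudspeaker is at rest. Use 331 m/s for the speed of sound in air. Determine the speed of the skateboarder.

f' > f, so the skateboarder is approaching.
f' = f · (v + v_o)/v ⇒ v_o = v · |f'/f − 1|.
v_o = 331 × |815.6/798 − 1| = 331 × 0.02206 ≈ 7.3 m/s.

7.3 m/s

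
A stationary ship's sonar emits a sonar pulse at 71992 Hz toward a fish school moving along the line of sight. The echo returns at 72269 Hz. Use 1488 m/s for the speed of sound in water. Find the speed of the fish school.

2.86 m/s

Double Doppler shift off a moving reflector: f₂ = f₀ · (v + u)/(v − u) (u > 0 toward emitter).
Rearranging, u = v · (f₂ − f₀)/(f₂ + f₀) = 1488 × 277/144261 ≈ 2.86 m/s.
So the fish school is moving at 2.86 m/s toward the emitter.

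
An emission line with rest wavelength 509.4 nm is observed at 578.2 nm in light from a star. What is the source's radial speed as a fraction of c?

λ'/λ₀ = 1.1351 > 1 (redshift), so the source is receding.
λ'/λ₀ = √((1 + β)/(1 − β)) for a receding source ⇒ β = (r² − 1)/(r² + 1) with r = λ'/λ₀.
β = (1.2884 − 1)/(1.2884 + 1) ≈ 0.126.

0.126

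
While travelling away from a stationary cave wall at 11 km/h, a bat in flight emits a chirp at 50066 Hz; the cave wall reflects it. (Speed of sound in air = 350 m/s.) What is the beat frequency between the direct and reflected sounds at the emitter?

11 km/h = 3.056 m/s.
The cave wall receives the sound from a moving source: f₁ = f₀ · v/(v + v_e) = 50066 × 350/353.06 ≈ 49633 Hz.
On the return leg the bat in flight is a moving observer: f₂ = f₁ · (v − v_e)/v = 49633 × 346.94/350 ≈ 49199 Hz.
Beat against the emitted tone: |f₂ − f₀| = 2v_e·f₀/(v + v_e) = 2 × 3.056 × 50066/353.06 ≈ 867 Hz.

867 Hz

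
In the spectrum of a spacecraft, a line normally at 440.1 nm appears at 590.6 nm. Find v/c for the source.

λ'/λ₀ = 1.3420 > 1 (redshift), so the source is receding.
λ'/λ₀ = √((1 + β)/(1 − β)) for a receding source ⇒ β = (r² − 1)/(r² + 1) with r = λ'/λ₀.
β = (1.8009 − 1)/(1.8009 + 1) ≈ 0.286.

0.286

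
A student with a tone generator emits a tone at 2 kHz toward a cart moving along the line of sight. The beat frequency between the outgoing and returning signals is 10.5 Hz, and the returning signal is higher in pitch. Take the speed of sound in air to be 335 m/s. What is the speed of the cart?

Double Doppler shift off a moving reflector: f₂ = f₀ · (v + u)/(v − u) (u > 0 toward emitter).
Returning signal is higher, so f₂ = f₀ + Δf = 2000 + 10.5 = 2010.5 Hz.
Rearranging, u = v · (f₂ − f₀)/(f₂ + f₀) = 335 × 10.5/4010.5 ≈ 0.88 m/s.
So the cart is moving at 0.88 m/s toward the emitter.

0.88 m/s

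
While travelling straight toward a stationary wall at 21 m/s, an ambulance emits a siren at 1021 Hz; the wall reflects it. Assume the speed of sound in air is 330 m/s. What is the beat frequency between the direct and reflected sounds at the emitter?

139 Hz

The wall receives the sound from a moving source: f₁ = f₀ · v/(v − v_e) = 1021 × 330/309 ≈ 1090.4 Hz.
On the return leg the ambulance is a moving observer: f₂ = f₁ · (v + v_e)/v = 1090.4 × 351/330 ≈ 1159.8 Hz.
Equivalently f₂ = f₀ · (v + v_e)/(v − v_e).
Beat against the emitted tone: |f₂ − f₀| = 2v_e·f₀/(v − v_e) = 2 × 21 × 1021/309 ≈ 139 Hz.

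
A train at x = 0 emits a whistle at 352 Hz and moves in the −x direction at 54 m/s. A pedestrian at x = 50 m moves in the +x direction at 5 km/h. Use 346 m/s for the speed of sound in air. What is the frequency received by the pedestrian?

5 km/h = 1.389 m/s.
The observer lies on the +x side, so the source is heading away from the observer and the observer is heading away from the source.
General Doppler shift: f' = f · (v − v_o)/(v + v_s).
f' = 352 × (346 − 1.389)/(346 + 54) = 352 × 344.61/400 ≈ 303 Hz.

303 Hz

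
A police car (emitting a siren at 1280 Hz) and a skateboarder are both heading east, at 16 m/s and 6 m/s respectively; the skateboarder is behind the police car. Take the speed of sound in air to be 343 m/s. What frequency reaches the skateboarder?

1244 Hz

The skateboarder is behind, so the police car is moving away from it while the skateboarder is moving toward the police car.
General Doppler shift: f' = f · (v + v_o)/(v + v_s).
f' = 1280 × (343 + 6)/(343 + 16) = 1280 × 349/359 ≈ 1244 Hz.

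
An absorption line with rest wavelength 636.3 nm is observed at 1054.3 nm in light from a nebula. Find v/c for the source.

0.466c

λ'/λ₀ = 1.6569 > 1 (redshift), so the source is receding.
λ'/λ₀ = √((1 + β)/(1 − β)) for a receding source ⇒ β = (r² − 1)/(r² + 1) with r = λ'/λ₀.
β = (2.7454 − 1)/(2.7454 + 1) ≈ 0.466.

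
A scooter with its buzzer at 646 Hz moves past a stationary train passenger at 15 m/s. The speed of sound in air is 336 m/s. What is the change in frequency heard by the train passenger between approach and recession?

57.8 Hz

Approaching: f₁ = f · v/(v − v_s) = 646 × 336/321 ≈ 676.2 Hz.
Receding: f₂ = f · v/(v + v_s) = 646 × 336/351 ≈ 618.4 Hz.
Drop: f₁ − f₂ = 2f·v·v_s/(v² − v_s²) = 2 × 646 × 336 × 15/(336² − 15²) ≈ 57.8 Hz.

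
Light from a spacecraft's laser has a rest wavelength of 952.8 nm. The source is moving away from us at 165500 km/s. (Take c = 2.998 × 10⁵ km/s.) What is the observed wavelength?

1773.5 nm

β = v/c = 165500/299800 = 0.5520.
Relativistic Doppler for wavelength: λ' = λ₀ · √((1 + β)/(1 − β)).
λ' = 952.8 × √(1.5520/0.4480) = 952.8 × 1.86135 ≈ 1773.5 nm.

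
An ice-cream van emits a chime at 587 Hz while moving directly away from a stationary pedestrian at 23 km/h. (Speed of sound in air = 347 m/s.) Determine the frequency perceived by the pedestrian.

23 km/h = 6.389 m/s.
With the source moving away from a stationary observer, f' = f · v/(v + v_s).
f' = 587 × 347/(347 + 6.389) = 587 × 347/353.4 ≈ 576 Hz.

576 Hz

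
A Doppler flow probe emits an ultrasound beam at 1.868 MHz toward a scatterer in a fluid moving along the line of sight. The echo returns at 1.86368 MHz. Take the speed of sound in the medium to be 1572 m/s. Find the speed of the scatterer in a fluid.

1.82 m/s

Double Doppler shift off a moving reflector: f₂ = f₀ · (v + u)/(v − u) (u > 0 toward emitter).
Rearranging, u = v · (f₂ − f₀)/(f₂ + f₀) = 1572 × -0.00432/3.73168 ≈ -1.82 m/s.
So the scatterer in a fluid is moving at 1.82 m/s away from the emitter.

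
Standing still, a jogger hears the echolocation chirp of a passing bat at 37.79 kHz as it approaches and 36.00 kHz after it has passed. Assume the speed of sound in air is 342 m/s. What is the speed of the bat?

f₁/f₂ = (v + v_s)/(v − v_s), so v_s = v · (f₁ − f₂)/(f₁ + f₂).
v_s = 342 × (37.79 − 36.00)/(37.79 + 36.00) = 342 × 1.79/73.79 ≈ 8.3 m/s.

8.3 m/s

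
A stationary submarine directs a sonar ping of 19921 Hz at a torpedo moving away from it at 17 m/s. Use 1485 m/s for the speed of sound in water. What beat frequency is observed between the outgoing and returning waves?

At the torpedo (a moving observer), f₁ = f₀ · (v − u)/v = 19921 × 1468/1485 ≈ 19693 Hz.
On reflection it acts as a source moving away from the stationary detector: f₂ = f₁ · v/(v + u) = 19693 × 1485/1502 ≈ 19470 Hz.
Equivalently f₂ = f₀ · (v − u)/(v + u).
Beat frequency: |f₂ − f₀| = 2u·f₀/(v + u) = 2 × 17 × 19921/1502 ≈ 451 Hz.

451 Hz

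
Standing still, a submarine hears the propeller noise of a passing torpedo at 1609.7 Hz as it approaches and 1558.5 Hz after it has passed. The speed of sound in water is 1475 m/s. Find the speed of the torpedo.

f₁/f₂ = (v + v_s)/(v − v_s), so v_s = v · (f₁ − f₂)/(f₁ + f₂).
v_s = 1475 × (1609.7 − 1558.5)/(1609.7 + 1558.5) = 1475 × 51.2/3168.2 ≈ 23.8 m/s.

23.8 m/s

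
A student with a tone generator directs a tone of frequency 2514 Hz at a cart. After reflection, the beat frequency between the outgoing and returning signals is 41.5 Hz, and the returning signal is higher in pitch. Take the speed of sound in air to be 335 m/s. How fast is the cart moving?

Double Doppler shift off a moving reflector: f₂ = f₀ · (v + u)/(v − u) (u > 0 toward emitter).
Returning signal is higher, so f₂ = f₀ + Δf = 2514 + 41.5 = 2555.5 Hz.
Rearranging, u = v · (f₂ − f₀)/(f₂ + f₀) = 335 × 41.5/5069.5 ≈ 2.74 m/s.
So the cart is moving at 2.74 m/s toward the emitter.

2.74 m/s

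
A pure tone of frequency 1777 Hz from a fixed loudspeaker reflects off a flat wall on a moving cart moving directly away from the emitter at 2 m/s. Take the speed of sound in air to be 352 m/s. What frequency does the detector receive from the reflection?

1757 Hz

At the flat wall on a moving cart (a moving observer), f₁ = f₀ · (v − u)/v = 1777 × 350/352 ≈ 1767 Hz.
On reflection it acts as a source moving away from the stationary detector: f₂ = f₁ · v/(v + u) = 1767 × 352/354 ≈ 1757 Hz.
Equivalently f₂ = f₀ · (v − u)/(v + u).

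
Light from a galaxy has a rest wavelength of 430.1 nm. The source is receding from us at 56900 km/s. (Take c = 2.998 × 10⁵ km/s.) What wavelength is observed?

521.2 nm

β = v/c = 56900/299800 = 0.1898.
Relativistic Doppler for wavelength: λ' = λ₀ · √((1 + β)/(1 − β)).
λ' = 430.1 × √(1.1898/0.8102) = 430.1 × 1.21182 ≈ 521.2 nm.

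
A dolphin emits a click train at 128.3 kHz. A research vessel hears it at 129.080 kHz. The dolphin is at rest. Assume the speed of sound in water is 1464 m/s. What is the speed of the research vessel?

8.9 m/s

f' > f, so the research vessel is approaching.
f' = f · (v + v_o)/v ⇒ v_o = v · |f'/f − 1|.
v_o = 1464 × |129.080/128.3 − 1| = 1464 × 0.00608 ≈ 8.9 m/s.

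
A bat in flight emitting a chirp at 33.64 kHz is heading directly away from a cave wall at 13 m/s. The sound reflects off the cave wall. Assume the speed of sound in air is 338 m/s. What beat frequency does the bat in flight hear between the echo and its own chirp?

The cave wall receives the sound from a moving source: f₁ = f₀ · v/(v + v_e) = 33.64 × 338/351 ≈ 32.39 kHz.
On the return leg the bat in flight is a moving observer: f₂ = f₁ · (v − v_e)/v = 32.39 × 325/338 ≈ 31.15 kHz.
Beat against the emitted tone (with f₀ = 33640 Hz): |f₂ − f₀| = 2v_e·f₀/(v + v_e) = 2 × 13 × 33640/351 ≈ 2492 Hz.

2492 Hz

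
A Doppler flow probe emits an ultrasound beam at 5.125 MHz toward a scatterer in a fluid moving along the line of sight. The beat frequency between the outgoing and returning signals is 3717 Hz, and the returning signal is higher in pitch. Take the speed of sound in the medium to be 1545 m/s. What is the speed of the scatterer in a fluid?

Double Doppler shift off a moving reflector: f₂ = f₀ · (v + u)/(v − u) (u > 0 toward emitter).
Returning signal is higher, so f₂ = f₀ + Δf = 5125000 + 3717 = 5128717 Hz.
Rearranging, u = v · (f₂ − f₀)/(f₂ + f₀) = 1545 × 3717/10253717 ≈ 0.56 m/s.
So the scatterer in a fluid is moving at 0.56 m/s toward the emitter.

0.56 m/s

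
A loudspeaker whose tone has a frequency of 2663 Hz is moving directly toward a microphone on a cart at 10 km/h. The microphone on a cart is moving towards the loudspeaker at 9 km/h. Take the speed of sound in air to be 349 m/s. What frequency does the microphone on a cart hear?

2704 Hz

10 km/h = 2.778 m/s; 9 km/h = 2.5 m/s.
General Doppler shift: f' = f · (v + v_o)/(v − v_s).
f' = 2663 × (349 + 2.5)/(349 − 2.778) = 2663 × 351.5/346.22 ≈ 2704 Hz.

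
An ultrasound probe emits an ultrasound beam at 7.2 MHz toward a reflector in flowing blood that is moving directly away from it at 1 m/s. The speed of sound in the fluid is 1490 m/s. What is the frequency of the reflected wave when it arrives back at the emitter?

7.190 MHz

At the reflector in flowing blood (a moving observer), f₁ = f₀ · (v − u)/v = 7.2 × 1489/1490 ≈ 7.195 MHz.
On reflection it acts as a source moving away from the stationary detector: f₂ = f₁ · v/(v + u) = 7.195 × 1490/1491 ≈ 7.190 MHz.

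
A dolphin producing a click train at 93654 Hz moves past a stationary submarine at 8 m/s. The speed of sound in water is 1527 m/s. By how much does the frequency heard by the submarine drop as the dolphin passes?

981 Hz

Approaching: f₁ = f · v/(v − v_s) = 93654 × 1527/1519 ≈ 94147 Hz.
Receding: f₂ = f · v/(v + v_s) = 93654 × 1527/1535 ≈ 93166 Hz.
Drop: f₁ − f₂ = 2f·v·v_s/(v² − v_s²) = 2 × 93654 × 1527 × 8/(1527² − 8²) ≈ 981 Hz.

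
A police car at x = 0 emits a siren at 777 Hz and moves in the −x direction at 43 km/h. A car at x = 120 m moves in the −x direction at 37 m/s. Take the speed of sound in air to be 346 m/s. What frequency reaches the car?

831 Hz

43 km/h = 11.94 m/s.
The observer lies on the +x side, so the source is heading away from the observer and the observer is heading toward the source.
Both move, so f' = f · (v + v_o)/(v + v_s).
f' = 777 × (346 + 37)/(346 + 11.94) = 777 × 383/357.94 ≈ 831 Hz.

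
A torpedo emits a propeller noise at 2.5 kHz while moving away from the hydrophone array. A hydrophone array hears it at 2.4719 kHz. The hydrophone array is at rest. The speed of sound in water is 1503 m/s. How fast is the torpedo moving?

17.1 m/s

f' = f · v/(v + v_s) ⇒ v_s = v · |1 − f/f'|.
v_s = 1503 × |1 − 2.5/2.4719| = 1503 × 0.01137 ≈ 17.1 m/s.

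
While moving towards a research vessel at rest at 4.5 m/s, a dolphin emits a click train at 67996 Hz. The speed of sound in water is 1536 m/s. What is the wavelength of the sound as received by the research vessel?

With the source moving toward a stationary observer, f' = f · v/(v − v_s).
f' = 67996 × 1536/(1536 − 4.5) ≈ 68196 Hz.
λ' = v/f' = 1536/68195.8 ≈ 2.3 cm.

2.3 cm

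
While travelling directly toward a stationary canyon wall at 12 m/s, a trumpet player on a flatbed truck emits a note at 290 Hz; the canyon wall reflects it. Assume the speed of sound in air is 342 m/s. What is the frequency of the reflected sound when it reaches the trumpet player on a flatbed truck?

311 Hz

The canyon wall receives the sound from a moving source: f₁ = f₀ · v/(v − v_e) = 290 × 342/330 ≈ 301 Hz.
On the return leg the trumpet player on a flatbed truck is a moving observer: f₂ = f₁ · (v + v_e)/v = 301 × 354/342 ≈ 311 Hz.
Equivalently f₂ = f₀ · (v + v_e)/(v − v_e).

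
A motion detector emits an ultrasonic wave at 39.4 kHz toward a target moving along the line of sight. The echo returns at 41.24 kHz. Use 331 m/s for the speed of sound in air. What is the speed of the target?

Double Doppler shift off a moving reflector: f₂ = f₀ · (v + u)/(v − u) (u > 0 toward emitter).
Rearranging, u = v · (f₂ − f₀)/(f₂ + f₀) = 331 × 1.84/80.64 ≈ 7.6 m/s.
So the target is moving at 7.6 m/s toward the emitter.

7.6 m/s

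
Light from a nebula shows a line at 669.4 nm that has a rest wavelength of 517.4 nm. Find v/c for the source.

0.252

λ'/λ₀ = 1.2938 > 1 (redshift), so the source is receding.
λ'/λ₀ = √((1 + β)/(1 − β)) for a receding source ⇒ β = (r² − 1)/(r² + 1) with r = λ'/λ₀.
β = (1.6739 − 1)/(1.6739 + 1) ≈ 0.252.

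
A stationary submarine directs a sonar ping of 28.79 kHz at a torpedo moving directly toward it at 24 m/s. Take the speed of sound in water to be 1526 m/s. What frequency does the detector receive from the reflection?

29.7 kHz

The torpedo first receives the wave as a moving observer: f₁ = f₀ · (v + u)/v = 28.79 × (1526 + 24)/1526 ≈ 29.2 kHz.
On reflection it acts as a source moving toward the stationary detector: f₂ = f₁ · v/(v − u) = 29.2 × 1526/1502 ≈ 29.7 kHz.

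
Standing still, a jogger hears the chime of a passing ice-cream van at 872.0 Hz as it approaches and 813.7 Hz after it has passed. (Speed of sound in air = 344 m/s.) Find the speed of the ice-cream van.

f₁/f₂ = (v + v_s)/(v − v_s), so v_s = v · (f₁ − f₂)/(f₁ + f₂).
v_s = 344 × (872.0 − 813.7)/(872.0 + 813.7) = 344 × 58.3/1685.7 ≈ 11.9 m/s.

11.9 m/s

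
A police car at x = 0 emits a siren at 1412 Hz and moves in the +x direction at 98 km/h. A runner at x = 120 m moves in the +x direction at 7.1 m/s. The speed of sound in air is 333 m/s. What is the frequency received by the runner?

98 km/h = 27.22 m/s.
The observer lies on the +x side, so the source is heading toward the observer and the observer is heading away from the source.
Both move, so f' = f · (v − v_o)/(v − v_s).
f' = 1412 × (333 − 7.1)/(333 − 27.22) = 1412 × 325.9/305.78 ≈ 1505 Hz.

1505 Hz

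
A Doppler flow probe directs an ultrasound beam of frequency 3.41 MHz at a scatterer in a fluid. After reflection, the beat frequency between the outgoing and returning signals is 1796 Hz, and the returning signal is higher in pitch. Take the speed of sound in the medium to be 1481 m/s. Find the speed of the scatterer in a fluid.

0.39 m/s

Double Doppler shift off a moving reflector: f₂ = f₀ · (v + u)/(v − u) (u > 0 toward emitter).
Returning signal is higher, so f₂ = f₀ + Δf = 3410000 + 1796 = 3411796 Hz.
Rearranging, u = v · (f₂ − f₀)/(f₂ + f₀) = 1481 × 1796/6821796 ≈ 0.39 m/s.
So the scatterer in a fluid is moving at 0.39 m/s toward the emitter.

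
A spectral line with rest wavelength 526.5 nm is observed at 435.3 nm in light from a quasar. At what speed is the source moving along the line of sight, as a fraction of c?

λ'/λ₀ = 0.8268 < 1 (blueshift), so the source is approaching.
λ'/λ₀ = √((1 − β)/(1 + β)) for an approaching source ⇒ β = (1 − r²)/(1 + r²) with r = λ'/λ₀.
β = (1 − 0.6836)/(1 + 0.6836) ≈ 0.188.

0.188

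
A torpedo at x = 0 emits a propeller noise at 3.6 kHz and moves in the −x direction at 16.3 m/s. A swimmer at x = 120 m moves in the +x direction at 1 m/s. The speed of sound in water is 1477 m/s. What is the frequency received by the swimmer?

The observer lies on the +x side, so the source is heading away from the observer and the observer is heading away from the source.
Both move, so f' = f · (v − v_o)/(v + v_s).
f' = 3.6 × (1477 − 1)/(1477 + 16.3) = 3.6 × 1476/1493.3 ≈ 3.56 kHz.

3.56 kHz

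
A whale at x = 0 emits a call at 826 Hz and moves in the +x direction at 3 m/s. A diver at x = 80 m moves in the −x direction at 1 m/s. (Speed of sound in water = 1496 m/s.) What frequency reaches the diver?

828 Hz

The observer lies on the +x side, so the source is heading toward the observer and the observer is heading toward the source.
General Doppler shift: f' = f · (v + v_o)/(v − v_s).
f' = 826 × (1496 + 1)/(1496 − 3) = 826 × 1497/1493 ≈ 828 Hz.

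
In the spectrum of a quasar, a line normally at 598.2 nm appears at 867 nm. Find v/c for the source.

λ'/λ₀ = 1.4493 > 1 (redshift), so the source is receding.
λ'/λ₀ = √((1 + β)/(1 − β)) for a receding source ⇒ β = (r² − 1)/(r² + 1) with r = λ'/λ₀.
β = (2.1006 − 1)/(2.1006 + 1) ≈ 0.355.

0.355c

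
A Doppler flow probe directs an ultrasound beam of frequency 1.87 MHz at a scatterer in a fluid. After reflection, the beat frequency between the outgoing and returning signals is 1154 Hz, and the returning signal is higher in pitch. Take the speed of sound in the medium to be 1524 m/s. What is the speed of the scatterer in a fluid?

Double Doppler shift off a moving reflector: f₂ = f₀ · (v + u)/(v − u) (u > 0 toward emitter).
Returning signal is higher, so f₂ = f₀ + Δf = 1870000 + 1154 = 1871154 Hz.
Rearranging, u = v · (f₂ − f₀)/(f₂ + f₀) = 1524 × 1154/3741154 ≈ 0.47 m/s.
So the scatterer in a fluid is moving at 0.47 m/s toward the emitter.

0.47 m/s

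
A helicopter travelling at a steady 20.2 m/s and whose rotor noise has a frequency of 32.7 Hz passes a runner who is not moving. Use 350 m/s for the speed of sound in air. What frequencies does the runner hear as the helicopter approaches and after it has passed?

34.7 Hz approaching; 30.9 Hz receding

Approaching: f₁ = f · v/(v − v_s) = 32.7 × 350/329.8 ≈ 34.7 Hz.
Receding: f₂ = f · v/(v + v_s) = 32.7 × 350/370.2 ≈ 30.9 Hz.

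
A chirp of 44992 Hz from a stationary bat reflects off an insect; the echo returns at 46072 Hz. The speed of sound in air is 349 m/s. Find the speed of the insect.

Double Doppler shift off a moving reflector: f₂ = f₀ · (v + u)/(v − u) (u > 0 toward emitter).
Rearranging, u = v · (f₂ − f₀)/(f₂ + f₀) = 349 × 1080/91064 ≈ 4.1 m/s.
So the insect is moving at 4.1 m/s toward the emitter.

4.1 m/s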